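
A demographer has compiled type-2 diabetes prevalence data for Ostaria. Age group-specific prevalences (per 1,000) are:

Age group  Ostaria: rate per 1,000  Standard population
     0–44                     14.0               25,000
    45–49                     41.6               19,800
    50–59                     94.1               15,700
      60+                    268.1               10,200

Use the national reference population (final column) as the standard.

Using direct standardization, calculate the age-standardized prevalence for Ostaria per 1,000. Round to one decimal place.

Standard total = 70,700; weights = 0.3536, 0.2801, 0.2221, 0.1443.
Standardized rate: 0.3536×14.0 + 0.2801×41.6 + 0.2221×94.1 + 0.1443×268.1 = 76.1764 per 1,000.

76.2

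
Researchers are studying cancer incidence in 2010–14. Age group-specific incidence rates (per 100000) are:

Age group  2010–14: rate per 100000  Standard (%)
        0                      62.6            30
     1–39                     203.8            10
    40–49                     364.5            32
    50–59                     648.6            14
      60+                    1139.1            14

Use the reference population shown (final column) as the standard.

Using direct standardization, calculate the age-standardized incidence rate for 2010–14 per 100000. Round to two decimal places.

Standard weights: 0.30, 0.10, 0.32, 0.14, 0.14.
Standardized rate: 0.3000×62.6 + 0.1000×203.8 + 0.3200×364.5 + 0.1400×648.6 + 0.1400×1139.1 = 406.0780 per 100000.

406.08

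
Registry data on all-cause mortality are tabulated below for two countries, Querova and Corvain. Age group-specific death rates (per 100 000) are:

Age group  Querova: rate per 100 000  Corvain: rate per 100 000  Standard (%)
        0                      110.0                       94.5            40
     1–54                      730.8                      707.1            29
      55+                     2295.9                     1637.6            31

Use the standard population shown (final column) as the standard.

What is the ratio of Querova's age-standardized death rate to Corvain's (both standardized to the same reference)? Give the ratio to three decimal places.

1.289

Standard weights: 0.40, 0.29, 0.31.
Querova: 0.4000×110.0 + 0.2900×730.8 + 0.3100×2295.9 = 967.6610 per 100 000.
Corvain: 0.4000×94.5 + 0.2900×707.1 + 0.3100×1637.6 = 750.5150 per 100 000.
Ratio = 967.6610 ÷ 750.5150 = 1.28933.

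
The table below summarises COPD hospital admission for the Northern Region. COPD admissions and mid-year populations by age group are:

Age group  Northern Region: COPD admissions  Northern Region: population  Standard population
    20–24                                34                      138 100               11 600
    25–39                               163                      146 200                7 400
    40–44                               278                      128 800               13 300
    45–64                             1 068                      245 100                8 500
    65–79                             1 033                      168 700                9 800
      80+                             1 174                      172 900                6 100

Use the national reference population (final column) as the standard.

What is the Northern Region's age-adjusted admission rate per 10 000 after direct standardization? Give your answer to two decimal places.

31.44

Age-specific rates per 10 000 for the Northern Region: 2.46, 11.15, 21.58, 43.57, 61.23, 67.90.
Standard total = 56 700; weights = 0.2046, 0.1305, 0.2346, 0.1499, 0.1728, 0.1076.
Standardized rate: 0.2046×2.46 + 0.1305×11.15 + 0.2346×21.58 + 0.1499×43.57 + 0.1728×61.23 + 0.1076×67.90 = 31.4424 per 10 000.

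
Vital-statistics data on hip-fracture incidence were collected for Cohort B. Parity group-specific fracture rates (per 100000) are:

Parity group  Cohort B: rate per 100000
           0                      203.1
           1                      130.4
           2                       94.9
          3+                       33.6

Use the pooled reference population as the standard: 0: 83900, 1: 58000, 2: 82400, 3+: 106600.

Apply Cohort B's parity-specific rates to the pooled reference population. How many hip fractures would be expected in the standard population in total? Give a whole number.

360

Expected hip fractures = Σ (standard pop × parity-specific rate ÷ 100000)
= 83900×203.1/100000 + 58000×130.4/100000 + 82400×94.9/100000 + 106600×33.6/100000
= 170.40 + 75.63 + 78.20 + 35.82 = 360.05.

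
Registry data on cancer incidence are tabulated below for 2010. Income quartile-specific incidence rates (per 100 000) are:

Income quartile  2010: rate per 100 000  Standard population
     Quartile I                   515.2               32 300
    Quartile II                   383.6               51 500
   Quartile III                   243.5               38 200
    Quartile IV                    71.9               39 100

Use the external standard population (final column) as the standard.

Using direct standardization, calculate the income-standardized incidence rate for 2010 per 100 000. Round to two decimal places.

Standard total = 161 100; weights = 0.2005, 0.3197, 0.2371, 0.2427.
Standardized rate: 0.2005×515.2 + 0.3197×383.6 + 0.2371×243.5 + 0.2427×71.9 = 301.1133 per 100 000.

301.11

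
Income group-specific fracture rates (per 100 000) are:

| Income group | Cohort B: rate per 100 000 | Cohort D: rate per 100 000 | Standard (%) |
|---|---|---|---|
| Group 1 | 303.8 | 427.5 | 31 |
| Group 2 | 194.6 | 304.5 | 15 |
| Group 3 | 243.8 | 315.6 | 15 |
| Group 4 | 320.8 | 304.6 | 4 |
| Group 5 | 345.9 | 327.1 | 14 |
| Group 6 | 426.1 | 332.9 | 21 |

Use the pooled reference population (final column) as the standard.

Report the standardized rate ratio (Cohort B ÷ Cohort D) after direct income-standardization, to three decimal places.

Standard weights: 0.31, 0.15, 0.15, 0.04, 0.14, 0.21.
Cohort B: 0.3100×303.8 + 0.1500×194.6 + 0.1500×243.8 + 0.0400×320.8 + 0.1400×345.9 + 0.2100×426.1 = 310.6770 per 100 000.
Cohort D: 0.3100×427.5 + 0.1500×304.5 + 0.1500×315.6 + 0.0400×304.6 + 0.1400×327.1 + 0.2100×332.9 = 353.4270 per 100 000.
Ratio = 310.6770 ÷ 353.4270 = 0.87904.

0.879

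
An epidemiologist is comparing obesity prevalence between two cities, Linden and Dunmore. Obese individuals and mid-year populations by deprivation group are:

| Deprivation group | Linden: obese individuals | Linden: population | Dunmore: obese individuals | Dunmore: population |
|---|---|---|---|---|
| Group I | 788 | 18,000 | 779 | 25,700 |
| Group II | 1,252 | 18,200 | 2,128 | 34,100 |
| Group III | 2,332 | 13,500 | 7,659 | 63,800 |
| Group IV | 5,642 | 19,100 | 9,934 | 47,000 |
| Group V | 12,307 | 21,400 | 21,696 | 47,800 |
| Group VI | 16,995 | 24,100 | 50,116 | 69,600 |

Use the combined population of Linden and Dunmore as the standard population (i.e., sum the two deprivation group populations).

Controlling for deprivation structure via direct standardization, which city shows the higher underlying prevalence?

Deprivation-specific rates per 1,000 for Linden: 43.778, 68.791, 172.741, 295.393, 575.093, 705.187.
For Dunmore: 30.311, 62.405, 120.047, 211.362, 453.891, 720.057.
Combined standard total = 402,300; weights = 0.1086, 0.1300, 0.1921, 0.1643, 0.1720, 0.2329.
Linden: 0.1086×43.778 + 0.1300×68.791 + 0.1921×172.741 + 0.1643×295.393 + 0.1720×575.093 + 0.2329×705.187 = 358.5922 per 1,000.
Dunmore: 0.1086×30.311 + 0.1300×62.405 + 0.1921×120.047 + 0.1643×211.362 + 0.1720×453.891 + 0.2329×720.057 = 314.9830 per 1,000.

Linden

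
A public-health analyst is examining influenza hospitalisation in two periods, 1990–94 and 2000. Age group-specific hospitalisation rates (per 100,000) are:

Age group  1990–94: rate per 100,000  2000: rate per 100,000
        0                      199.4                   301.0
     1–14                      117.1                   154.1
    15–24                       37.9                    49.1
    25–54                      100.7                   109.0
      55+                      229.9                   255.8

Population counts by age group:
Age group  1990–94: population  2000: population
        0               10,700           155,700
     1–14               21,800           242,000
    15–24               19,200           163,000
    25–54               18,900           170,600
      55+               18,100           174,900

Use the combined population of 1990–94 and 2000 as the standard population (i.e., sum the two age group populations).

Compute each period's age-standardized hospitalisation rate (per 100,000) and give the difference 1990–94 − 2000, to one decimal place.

Combined standard total = 994,900; weights = 0.1673, 0.2652, 0.1831, 0.1905, 0.1940.
1990–94: 0.1673×199.4 + 0.2652×117.1 + 0.1831×37.9 + 0.1905×100.7 + 0.1940×229.9 = 135.1190 per 100,000.
2000: 0.1673×301.0 + 0.2652×154.1 + 0.1831×49.1 + 0.1905×109.0 + 0.1940×255.8 = 170.5789 per 100,000.
Difference = 135.1190 − 170.5789 = -35.4599.

-35.5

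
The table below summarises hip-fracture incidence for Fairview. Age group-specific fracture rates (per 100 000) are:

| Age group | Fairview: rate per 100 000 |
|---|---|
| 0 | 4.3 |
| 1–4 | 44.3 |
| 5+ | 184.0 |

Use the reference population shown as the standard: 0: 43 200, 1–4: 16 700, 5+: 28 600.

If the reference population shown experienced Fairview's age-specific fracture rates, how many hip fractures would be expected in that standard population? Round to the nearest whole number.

Expected hip fractures = Σ (standard pop × age-specific rate ÷ 100 000)
= 43 200×4.3/100 000 + 16 700×44.3/100 000 + 28 600×184.0/100 000
= 1.86 + 7.40 + 52.62 = 61.88.

62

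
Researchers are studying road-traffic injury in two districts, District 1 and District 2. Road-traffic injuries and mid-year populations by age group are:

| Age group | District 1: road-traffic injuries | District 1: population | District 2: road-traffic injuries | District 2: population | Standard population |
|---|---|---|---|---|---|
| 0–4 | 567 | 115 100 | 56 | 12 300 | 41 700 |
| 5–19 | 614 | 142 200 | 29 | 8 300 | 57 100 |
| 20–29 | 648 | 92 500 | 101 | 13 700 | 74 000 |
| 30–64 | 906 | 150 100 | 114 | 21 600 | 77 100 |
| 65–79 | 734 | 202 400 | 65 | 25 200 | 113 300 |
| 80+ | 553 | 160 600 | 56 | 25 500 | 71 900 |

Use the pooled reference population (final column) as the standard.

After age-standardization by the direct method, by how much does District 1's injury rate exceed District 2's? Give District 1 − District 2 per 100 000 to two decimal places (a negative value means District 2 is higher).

Age-specific rates per 100 000 for District 1: 492.62, 431.79, 700.54, 603.60, 362.65, 344.33.
For District 2: 455.28, 349.40, 737.23, 527.78, 257.94, 219.61.
Standard total = 435 100; weights = 0.0958, 0.1312, 0.1701, 0.1772, 0.2604, 0.1652.
District 1: 0.0958×492.62 + 0.1312×431.79 + 0.1701×700.54 + 0.1772×603.60 + 0.2604×362.65 + 0.1652×344.33 = 481.3148 per 100 000.
District 2: 0.0958×455.28 + 0.1312×349.40 + 0.1701×737.23 + 0.1772×527.78 + 0.2604×257.94 + 0.1652×219.61 = 411.8510 per 100 000.
Difference = 481.3148 − 411.8510 = 69.4637.

69.46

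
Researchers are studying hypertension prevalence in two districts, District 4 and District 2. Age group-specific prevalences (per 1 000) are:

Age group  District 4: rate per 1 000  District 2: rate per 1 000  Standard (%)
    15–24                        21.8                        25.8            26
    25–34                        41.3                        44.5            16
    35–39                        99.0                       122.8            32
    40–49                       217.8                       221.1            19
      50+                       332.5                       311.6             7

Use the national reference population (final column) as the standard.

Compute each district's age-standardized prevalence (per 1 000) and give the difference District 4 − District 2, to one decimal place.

-8.3

Standard weights: 0.26, 0.16, 0.32, 0.19, 0.07.
District 4: 0.2600×21.8 + 0.1600×41.3 + 0.3200×99.0 + 0.1900×217.8 + 0.0700×332.5 = 108.6130 per 1 000.
District 2: 0.2600×25.8 + 0.1600×44.5 + 0.3200×122.8 + 0.1900×221.1 + 0.0700×311.6 = 116.9450 per 1 000.
Difference = 108.6130 − 116.9450 = -8.3320.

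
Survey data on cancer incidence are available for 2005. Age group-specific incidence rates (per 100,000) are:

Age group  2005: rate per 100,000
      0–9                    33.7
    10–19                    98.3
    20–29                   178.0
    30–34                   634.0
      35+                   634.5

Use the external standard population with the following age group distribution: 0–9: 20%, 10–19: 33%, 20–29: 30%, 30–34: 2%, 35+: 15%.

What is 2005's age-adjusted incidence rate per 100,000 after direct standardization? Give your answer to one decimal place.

Standard weights: 0.20, 0.33, 0.30, 0.02, 0.15.
Standardized rate: 0.2000×33.7 + 0.3300×98.3 + 0.3000×178.0 + 0.0200×634.0 + 0.1500×634.5 = 200.4340 per 100,000.

200.4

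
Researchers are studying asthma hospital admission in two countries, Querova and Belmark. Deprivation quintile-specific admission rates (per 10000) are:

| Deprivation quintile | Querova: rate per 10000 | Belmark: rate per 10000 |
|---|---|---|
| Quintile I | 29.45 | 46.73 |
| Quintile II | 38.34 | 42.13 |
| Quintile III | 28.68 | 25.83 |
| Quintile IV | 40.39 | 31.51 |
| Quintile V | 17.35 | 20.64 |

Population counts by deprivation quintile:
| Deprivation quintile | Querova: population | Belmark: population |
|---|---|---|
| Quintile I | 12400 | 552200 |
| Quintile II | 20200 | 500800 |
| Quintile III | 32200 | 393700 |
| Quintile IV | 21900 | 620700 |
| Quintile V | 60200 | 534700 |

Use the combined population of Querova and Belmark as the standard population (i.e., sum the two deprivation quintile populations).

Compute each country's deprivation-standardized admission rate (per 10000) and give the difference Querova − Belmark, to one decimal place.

-2.5

Combined standard total = 2749000; weights = 0.2054, 0.1895, 0.1549, 0.2338, 0.2164.
Querova: 0.2054×29.45 + 0.1895×38.34 + 0.1549×28.68 + 0.2338×40.39 + 0.2164×17.35 = 30.9544 per 10000.
Belmark: 0.2054×46.73 + 0.1895×42.13 + 0.1549×25.83 + 0.2338×31.51 + 0.2164×20.64 = 33.4164 per 10000.
Difference = 30.9544 − 33.4164 = -2.4620.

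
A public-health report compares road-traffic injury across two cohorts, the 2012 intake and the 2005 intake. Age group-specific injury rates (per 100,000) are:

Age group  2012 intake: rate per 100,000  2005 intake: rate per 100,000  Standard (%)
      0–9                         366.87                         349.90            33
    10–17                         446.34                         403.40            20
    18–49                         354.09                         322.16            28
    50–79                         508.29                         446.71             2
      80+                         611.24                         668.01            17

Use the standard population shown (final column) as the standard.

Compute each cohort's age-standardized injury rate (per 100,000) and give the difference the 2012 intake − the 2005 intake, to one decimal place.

14.7

Standard weights: 0.33, 0.20, 0.28, 0.02, 0.17.
The 2012 intake: 0.3300×366.87 + 0.2000×446.34 + 0.2800×354.09 + 0.0200×508.29 + 0.1700×611.24 = 423.5569 per 100,000.
The 2005 intake: 0.3300×349.90 + 0.2000×403.40 + 0.2800×322.16 + 0.0200×446.71 + 0.1700×668.01 = 408.8477 per 100,000.
Difference = 423.5569 − 408.8477 = 14.7092.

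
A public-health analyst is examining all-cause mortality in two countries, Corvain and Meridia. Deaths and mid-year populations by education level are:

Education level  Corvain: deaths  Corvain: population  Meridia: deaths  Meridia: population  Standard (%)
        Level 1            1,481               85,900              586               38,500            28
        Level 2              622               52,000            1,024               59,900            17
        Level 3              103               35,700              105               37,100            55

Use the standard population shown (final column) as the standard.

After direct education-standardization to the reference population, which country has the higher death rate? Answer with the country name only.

Meridia

Education-specific rates per 1,000 for Corvain: 17.241, 11.962, 2.885.
For Meridia: 15.221, 17.095, 2.830.
Standard weights: 0.28, 0.17, 0.55.
Corvain: 0.2800×17.241 + 0.1700×11.962 + 0.5500×2.885 = 8.4478 per 1,000.
Meridia: 0.2800×15.221 + 0.1700×17.095 + 0.5500×2.830 = 8.7246 per 1,000.
The crude rates (12.71 vs 12.66) would put Corvain higher, but that reflects its education composition; once standardized to a common education structure, Meridia has the higher underlying rate.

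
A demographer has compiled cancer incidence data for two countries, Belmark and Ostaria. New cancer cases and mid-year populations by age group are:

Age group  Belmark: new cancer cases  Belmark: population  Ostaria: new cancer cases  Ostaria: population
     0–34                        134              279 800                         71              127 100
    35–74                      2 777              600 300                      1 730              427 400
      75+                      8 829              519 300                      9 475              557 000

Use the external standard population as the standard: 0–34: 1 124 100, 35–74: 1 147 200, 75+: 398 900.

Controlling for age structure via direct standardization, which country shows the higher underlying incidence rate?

Age-specific rates per 100 000 for Belmark: 47.89, 462.60, 1700.17.
For Ostaria: 55.86, 404.77, 1701.08.
Standard total = 2 670 200; weights = 0.4210, 0.4296, 0.1494.
Belmark: 0.4210×47.89 + 0.4296×462.60 + 0.1494×1700.17 = 472.8975 per 100 000.
Ostaria: 0.4210×55.86 + 0.4296×404.77 + 0.1494×1701.08 = 451.5427 per 100 000.
The crude rates (838.93 vs 1014.48) would put Ostaria higher, but that reflects its age composition; once standardized to a common age structure, Belmark has the higher underlying rate.

Belmark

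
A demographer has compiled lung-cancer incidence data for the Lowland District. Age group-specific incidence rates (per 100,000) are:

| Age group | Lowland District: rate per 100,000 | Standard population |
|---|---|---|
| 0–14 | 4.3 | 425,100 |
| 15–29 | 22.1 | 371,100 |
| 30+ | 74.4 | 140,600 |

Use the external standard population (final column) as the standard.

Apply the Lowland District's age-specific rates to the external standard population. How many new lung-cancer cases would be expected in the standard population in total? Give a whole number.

205

Expected new lung-cancer cases = Σ (standard pop × age-specific rate ÷ 100,000)
= 425,100×4.3/100,000 + 371,100×22.1/100,000 + 140,600×74.4/100,000
= 18.28 + 82.01 + 104.61 = 204.90.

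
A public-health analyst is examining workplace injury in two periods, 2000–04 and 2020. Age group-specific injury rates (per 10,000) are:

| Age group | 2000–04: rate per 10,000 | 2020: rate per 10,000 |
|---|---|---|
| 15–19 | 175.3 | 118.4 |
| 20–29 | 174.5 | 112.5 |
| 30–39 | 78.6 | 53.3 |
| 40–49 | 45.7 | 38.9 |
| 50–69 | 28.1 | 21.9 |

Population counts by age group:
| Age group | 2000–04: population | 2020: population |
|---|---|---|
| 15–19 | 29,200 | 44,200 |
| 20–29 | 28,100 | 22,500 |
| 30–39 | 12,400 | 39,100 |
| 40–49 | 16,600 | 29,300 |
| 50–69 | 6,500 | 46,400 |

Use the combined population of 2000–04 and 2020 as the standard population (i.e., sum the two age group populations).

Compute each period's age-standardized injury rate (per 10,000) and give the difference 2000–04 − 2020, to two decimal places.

33.75

Combined standard total = 274,300; weights = 0.2676, 0.1845, 0.1878, 0.1673, 0.1929.
2000–04: 0.2676×175.3 + 0.1845×174.5 + 0.1878×78.6 + 0.1673×45.7 + 0.1929×28.1 = 106.9221 per 10,000.
2020: 0.2676×118.4 + 0.1845×112.5 + 0.1878×53.3 + 0.1673×38.9 + 0.1929×21.9 = 73.1755 per 10,000.
Difference = 106.9221 − 73.1755 = 33.7467.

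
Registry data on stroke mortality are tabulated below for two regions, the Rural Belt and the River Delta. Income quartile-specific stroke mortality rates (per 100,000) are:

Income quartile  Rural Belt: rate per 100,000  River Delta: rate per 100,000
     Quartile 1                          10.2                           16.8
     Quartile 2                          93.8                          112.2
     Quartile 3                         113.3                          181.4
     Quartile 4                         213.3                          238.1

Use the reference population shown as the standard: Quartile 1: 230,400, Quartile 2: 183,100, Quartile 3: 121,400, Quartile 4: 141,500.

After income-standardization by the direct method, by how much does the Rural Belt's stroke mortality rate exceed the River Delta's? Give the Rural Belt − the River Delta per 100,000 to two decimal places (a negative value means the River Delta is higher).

-24.64

Standard total = 676,400; weights = 0.3406, 0.2707, 0.1795, 0.2092.
The Rural Belt: 0.3406×10.2 + 0.2707×93.8 + 0.1795×113.3 + 0.2092×213.3 = 93.8223 per 100,000.
The River Delta: 0.3406×16.8 + 0.2707×112.2 + 0.1795×181.4 + 0.2092×238.1 = 118.4619 per 100,000.
Difference = 93.8223 − 118.4619 = -24.6396.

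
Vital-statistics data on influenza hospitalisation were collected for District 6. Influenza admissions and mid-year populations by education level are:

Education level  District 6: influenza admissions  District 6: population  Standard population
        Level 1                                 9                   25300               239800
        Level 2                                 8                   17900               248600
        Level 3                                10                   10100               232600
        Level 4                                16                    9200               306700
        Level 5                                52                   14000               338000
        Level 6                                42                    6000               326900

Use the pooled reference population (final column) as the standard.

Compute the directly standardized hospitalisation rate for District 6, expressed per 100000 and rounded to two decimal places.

266.09

Education-specific rates per 100000 for District 6: 35.57, 44.69, 99.01, 173.91, 371.43, 700.00.
Standard total = 1692600; weights = 0.1417, 0.1469, 0.1374, 0.1812, 0.1997, 0.1931.
Standardized rate: 0.1417×35.57 + 0.1469×44.69 + 0.1374×99.01 + 0.1812×173.91 + 0.1997×371.43 + 0.1931×700.00 = 266.0893 per 100000.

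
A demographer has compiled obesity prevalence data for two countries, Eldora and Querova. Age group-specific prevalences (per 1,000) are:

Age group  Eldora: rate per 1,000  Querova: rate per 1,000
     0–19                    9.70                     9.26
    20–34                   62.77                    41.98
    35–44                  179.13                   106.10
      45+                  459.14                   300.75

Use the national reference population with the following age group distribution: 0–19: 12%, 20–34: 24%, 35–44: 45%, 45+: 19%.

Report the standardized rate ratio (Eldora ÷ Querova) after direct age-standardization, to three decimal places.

Standard weights: 0.12, 0.24, 0.45, 0.19.
Eldora: 0.1200×9.70 + 0.2400×62.77 + 0.4500×179.13 + 0.1900×459.14 = 184.0739 per 1,000.
Querova: 0.1200×9.26 + 0.2400×41.98 + 0.4500×106.10 + 0.1900×300.75 = 116.0739 per 1,000.
Ratio = 184.0739 ÷ 116.0739 = 1.58583.

1.586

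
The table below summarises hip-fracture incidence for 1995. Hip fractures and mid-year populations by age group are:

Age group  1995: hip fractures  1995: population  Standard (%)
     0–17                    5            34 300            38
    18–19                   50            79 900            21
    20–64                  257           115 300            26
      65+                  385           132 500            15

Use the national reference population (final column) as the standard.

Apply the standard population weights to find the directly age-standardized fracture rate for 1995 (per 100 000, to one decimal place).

Age-specific rates per 100 000 for 1995: 14.58, 62.58, 222.90, 290.57.
Standard weights: 0.38, 0.21, 0.26, 0.15.
Standardized rate: 0.3800×14.58 + 0.2100×62.58 + 0.2600×222.90 + 0.1500×290.57 = 120.2189 per 100 000.

120.2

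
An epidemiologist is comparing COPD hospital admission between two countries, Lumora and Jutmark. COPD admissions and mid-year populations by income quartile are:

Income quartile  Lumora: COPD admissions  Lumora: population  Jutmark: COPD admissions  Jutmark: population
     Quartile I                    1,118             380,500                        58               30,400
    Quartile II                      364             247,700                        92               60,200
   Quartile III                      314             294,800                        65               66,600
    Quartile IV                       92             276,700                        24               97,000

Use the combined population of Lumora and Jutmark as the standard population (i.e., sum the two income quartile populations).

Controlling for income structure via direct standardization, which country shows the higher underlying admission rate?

Lumora

Income-specific rates per 10,000 for Lumora: 29.38, 14.70, 10.65, 3.32.
For Jutmark: 19.08, 15.28, 9.76, 2.47.
Combined standard total = 1,453,900; weights = 0.2826, 0.2118, 0.2486, 0.2570.
Lumora: 0.2826×29.38 + 0.2118×14.70 + 0.2486×10.65 + 0.2570×3.32 = 14.9183 per 10,000.
Jutmark: 0.2826×19.08 + 0.2118×15.28 + 0.2486×9.76 + 0.2570×2.47 = 11.6905 per 10,000.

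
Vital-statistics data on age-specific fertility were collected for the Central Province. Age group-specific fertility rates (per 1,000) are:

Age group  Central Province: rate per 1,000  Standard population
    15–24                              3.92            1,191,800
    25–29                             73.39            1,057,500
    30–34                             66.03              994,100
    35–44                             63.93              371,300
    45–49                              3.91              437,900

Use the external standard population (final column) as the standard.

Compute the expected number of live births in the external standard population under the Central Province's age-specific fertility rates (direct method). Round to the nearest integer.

Expected live births = Σ (standard pop × age-specific rate ÷ 1,000)
= 1,191,800×3.92/1,000 + 1,057,500×73.39/1,000 + 994,100×66.03/1,000 + 371,300×63.93/1,000 + 437,900×3.91/1,000
= 4671.86 + 77609.93 + 65640.42 + 23737.21 + 1712.19 = 173371.60.

173372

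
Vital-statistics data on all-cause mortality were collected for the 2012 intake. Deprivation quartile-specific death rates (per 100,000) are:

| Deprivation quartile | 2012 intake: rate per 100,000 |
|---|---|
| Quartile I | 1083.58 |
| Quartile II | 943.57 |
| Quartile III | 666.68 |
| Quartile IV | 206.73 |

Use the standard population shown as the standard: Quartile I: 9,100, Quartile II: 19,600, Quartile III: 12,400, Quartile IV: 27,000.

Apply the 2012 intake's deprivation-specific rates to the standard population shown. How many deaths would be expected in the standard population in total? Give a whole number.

Expected deaths = Σ (standard pop × deprivation-specific rate ÷ 100,000)
= 9,100×1083.58/100,000 + 19,600×943.57/100,000 + 12,400×666.68/100,000 + 27,000×206.73/100,000
= 98.61 + 184.94 + 82.67 + 55.82 = 422.03.

422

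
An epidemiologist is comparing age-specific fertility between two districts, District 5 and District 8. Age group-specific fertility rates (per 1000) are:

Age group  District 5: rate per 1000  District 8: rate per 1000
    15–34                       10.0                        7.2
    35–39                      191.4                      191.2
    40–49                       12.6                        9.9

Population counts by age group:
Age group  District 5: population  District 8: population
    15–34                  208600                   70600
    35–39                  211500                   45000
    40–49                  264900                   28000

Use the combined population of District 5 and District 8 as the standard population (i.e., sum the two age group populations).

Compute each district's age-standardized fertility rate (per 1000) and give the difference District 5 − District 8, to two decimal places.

Combined standard total = 828600; weights = 0.3370, 0.3096, 0.3535.
District 5: 0.3370×10.0 + 0.3096×191.4 + 0.3535×12.6 = 67.0729 per 1000.
District 8: 0.3370×7.2 + 0.3096×191.2 + 0.3535×9.9 = 65.1131 per 1000.
Difference = 67.0729 − 65.1131 = 1.9598.

1.96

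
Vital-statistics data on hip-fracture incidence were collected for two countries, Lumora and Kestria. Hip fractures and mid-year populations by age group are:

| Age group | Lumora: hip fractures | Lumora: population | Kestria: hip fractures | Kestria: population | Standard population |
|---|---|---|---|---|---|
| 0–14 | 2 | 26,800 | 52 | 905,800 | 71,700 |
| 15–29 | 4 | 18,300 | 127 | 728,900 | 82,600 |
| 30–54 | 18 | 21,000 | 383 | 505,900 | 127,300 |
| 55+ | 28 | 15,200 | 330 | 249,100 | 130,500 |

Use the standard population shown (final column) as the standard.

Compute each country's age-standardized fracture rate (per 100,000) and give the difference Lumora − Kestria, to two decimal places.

Age-specific rates per 100,000 for Lumora: 7.46, 21.86, 85.71, 184.21.
For Kestria: 5.74, 17.42, 75.71, 132.48.
Standard total = 412,100; weights = 0.1740, 0.2004, 0.3089, 0.3167.
Lumora: 0.1740×7.46 + 0.2004×21.86 + 0.3089×85.71 + 0.3167×184.21 = 90.4912 per 100,000.
Kestria: 0.1740×5.74 + 0.2004×17.42 + 0.3089×75.71 + 0.3167×132.48 = 69.8289 per 100,000.
Difference = 90.4912 − 69.8289 = 20.6623.

20.66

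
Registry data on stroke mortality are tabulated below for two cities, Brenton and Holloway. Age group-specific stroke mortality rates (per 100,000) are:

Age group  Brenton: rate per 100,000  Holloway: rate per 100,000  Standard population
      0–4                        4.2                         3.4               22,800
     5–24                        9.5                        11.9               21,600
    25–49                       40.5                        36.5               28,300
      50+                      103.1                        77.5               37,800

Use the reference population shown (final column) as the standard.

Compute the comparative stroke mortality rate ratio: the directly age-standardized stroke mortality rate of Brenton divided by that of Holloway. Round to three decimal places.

Standard total = 110,500; weights = 0.2063, 0.1955, 0.2561, 0.3421.
Brenton: 0.2063×4.2 + 0.1955×9.5 + 0.2561×40.5 + 0.3421×103.1 = 48.3646 per 100,000.
Holloway: 0.2063×3.4 + 0.1955×11.9 + 0.2561×36.5 + 0.3421×77.5 = 38.8870 per 100,000.
Ratio = 48.3646 ÷ 38.8870 = 1.24372.

1.244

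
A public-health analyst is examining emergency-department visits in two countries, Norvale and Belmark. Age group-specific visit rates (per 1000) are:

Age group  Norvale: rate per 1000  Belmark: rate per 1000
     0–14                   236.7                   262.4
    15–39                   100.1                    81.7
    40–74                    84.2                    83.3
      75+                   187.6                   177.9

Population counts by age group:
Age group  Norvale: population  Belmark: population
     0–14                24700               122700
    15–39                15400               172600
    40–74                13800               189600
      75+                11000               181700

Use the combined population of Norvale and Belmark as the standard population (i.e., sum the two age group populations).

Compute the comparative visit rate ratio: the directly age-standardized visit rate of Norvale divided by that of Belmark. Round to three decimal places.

1.016

Combined standard total = 731500; weights = 0.2015, 0.2570, 0.2781, 0.2634.
Norvale: 0.2015×236.7 + 0.2570×100.1 + 0.2781×84.2 + 0.2634×187.6 = 146.2545 per 1000.
Belmark: 0.2015×262.4 + 0.2570×81.7 + 0.2781×83.3 + 0.2634×177.9 = 143.8987 per 1000.
Ratio = 146.2545 ÷ 143.8987 = 1.01637.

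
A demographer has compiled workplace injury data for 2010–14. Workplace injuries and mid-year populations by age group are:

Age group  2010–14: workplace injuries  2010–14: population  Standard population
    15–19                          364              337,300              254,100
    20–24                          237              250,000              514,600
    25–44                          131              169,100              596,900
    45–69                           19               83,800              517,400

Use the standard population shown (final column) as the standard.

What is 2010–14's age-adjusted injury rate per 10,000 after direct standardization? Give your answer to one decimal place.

Age-specific rates per 10,000 for 2010–14: 10.79, 9.48, 7.75, 2.27.
Standard total = 1,883,000; weights = 0.1349, 0.2733, 0.3170, 0.2748.
Standardized rate: 0.1349×10.79 + 0.2733×9.48 + 0.3170×7.75 + 0.2748×2.27 = 7.1257 per 10,000.

7.1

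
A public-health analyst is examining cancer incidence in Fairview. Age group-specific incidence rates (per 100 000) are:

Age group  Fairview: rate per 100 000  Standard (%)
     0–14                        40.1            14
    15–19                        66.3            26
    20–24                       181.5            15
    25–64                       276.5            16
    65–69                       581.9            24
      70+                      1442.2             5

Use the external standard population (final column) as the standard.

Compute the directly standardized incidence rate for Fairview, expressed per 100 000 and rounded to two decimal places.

Standard weights: 0.14, 0.26, 0.15, 0.16, 0.24, 0.05.
Standardized rate: 0.1400×40.1 + 0.2600×66.3 + 0.1500×181.5 + 0.1600×276.5 + 0.2400×581.9 + 0.0500×1442.2 = 306.0830 per 100 000.

306.08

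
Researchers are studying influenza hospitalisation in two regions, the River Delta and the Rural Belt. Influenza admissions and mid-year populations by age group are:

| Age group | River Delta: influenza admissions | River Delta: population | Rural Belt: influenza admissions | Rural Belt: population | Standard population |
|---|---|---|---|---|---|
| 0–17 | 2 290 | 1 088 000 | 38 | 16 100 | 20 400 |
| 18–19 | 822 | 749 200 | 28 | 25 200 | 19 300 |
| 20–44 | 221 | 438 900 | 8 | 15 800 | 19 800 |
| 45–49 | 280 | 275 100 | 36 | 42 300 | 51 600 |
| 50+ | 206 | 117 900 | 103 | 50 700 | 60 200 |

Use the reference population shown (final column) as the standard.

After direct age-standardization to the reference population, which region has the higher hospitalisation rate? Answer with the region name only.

Rural Belt

Age-specific rates per 100 000 for the River Delta: 210.48, 109.72, 50.35, 101.78, 174.72.
For the Rural Belt: 236.02, 111.11, 50.63, 85.11, 203.16.
Standard total = 171 300; weights = 0.1191, 0.1127, 0.1156, 0.3012, 0.3514.
The River Delta: 0.1191×210.48 + 0.1127×109.72 + 0.1156×50.35 + 0.3012×101.78 + 0.3514×174.72 = 135.3100 per 100 000.
The Rural Belt: 0.1191×236.02 + 0.1127×111.11 + 0.1156×50.63 + 0.3012×85.11 + 0.3514×203.16 = 143.5105 per 100 000.
The crude rates (143.08 vs 141.91) would put the River Delta higher, but that reflects its age composition; once standardized to a common age structure, the Rural Belt has the higher underlying rate.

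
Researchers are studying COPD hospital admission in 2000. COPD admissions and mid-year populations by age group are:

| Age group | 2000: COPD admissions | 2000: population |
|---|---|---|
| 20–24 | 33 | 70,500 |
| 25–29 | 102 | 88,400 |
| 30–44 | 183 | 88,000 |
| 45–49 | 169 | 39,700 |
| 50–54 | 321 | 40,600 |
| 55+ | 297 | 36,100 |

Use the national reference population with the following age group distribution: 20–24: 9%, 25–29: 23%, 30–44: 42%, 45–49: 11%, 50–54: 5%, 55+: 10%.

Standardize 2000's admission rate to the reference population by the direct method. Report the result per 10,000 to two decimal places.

Age-specific rates per 10,000 for 2000: 4.68, 11.54, 20.80, 42.57, 79.06, 82.27.
Standard weights: 0.09, 0.23, 0.42, 0.11, 0.05, 0.10.
Standardized rate: 0.0900×4.68 + 0.2300×11.54 + 0.4200×20.80 + 0.1100×42.57 + 0.0500×79.06 + 0.1000×82.27 = 28.6722 per 10,000.

28.67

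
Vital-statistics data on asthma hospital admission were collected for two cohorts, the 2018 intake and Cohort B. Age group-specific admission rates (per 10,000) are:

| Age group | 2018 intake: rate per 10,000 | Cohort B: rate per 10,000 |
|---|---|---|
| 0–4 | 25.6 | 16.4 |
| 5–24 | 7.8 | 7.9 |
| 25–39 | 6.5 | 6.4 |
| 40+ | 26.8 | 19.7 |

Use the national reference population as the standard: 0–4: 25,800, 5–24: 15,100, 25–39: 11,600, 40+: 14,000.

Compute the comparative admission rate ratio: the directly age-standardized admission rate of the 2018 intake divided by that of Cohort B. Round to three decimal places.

Standard total = 66,500; weights = 0.3880, 0.2271, 0.1744, 0.2105.
The 2018 intake: 0.3880×25.6 + 0.2271×7.8 + 0.1744×6.5 + 0.2105×26.8 = 18.4791 per 10,000.
Cohort B: 0.3880×16.4 + 0.2271×7.9 + 0.1744×6.4 + 0.2105×19.7 = 13.4203 per 10,000.
Ratio = 18.4791 ÷ 13.4203 = 1.37695.

1.377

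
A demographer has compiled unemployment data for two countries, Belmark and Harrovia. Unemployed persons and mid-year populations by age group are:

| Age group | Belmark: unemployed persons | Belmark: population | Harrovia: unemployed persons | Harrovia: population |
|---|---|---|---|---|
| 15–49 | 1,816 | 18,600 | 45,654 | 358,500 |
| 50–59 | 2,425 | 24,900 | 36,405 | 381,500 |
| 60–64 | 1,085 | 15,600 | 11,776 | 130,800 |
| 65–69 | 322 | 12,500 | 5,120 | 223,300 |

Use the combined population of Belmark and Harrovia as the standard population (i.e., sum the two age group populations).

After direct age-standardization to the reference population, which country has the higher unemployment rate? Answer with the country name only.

Harrovia

Age-specific rates per 1,000 for Belmark: 97.634, 97.390, 69.551, 25.760.
For Harrovia: 127.347, 95.426, 90.031, 22.929.
Combined standard total = 1,165,700; weights = 0.3235, 0.3486, 0.1256, 0.2023.
Belmark: 0.3235×97.634 + 0.3486×97.390 + 0.1256×69.551 + 0.2023×25.760 = 79.4832 per 1,000.
Harrovia: 0.3235×127.347 + 0.3486×95.426 + 0.1256×90.031 + 0.2023×22.929 = 90.4099 per 1,000.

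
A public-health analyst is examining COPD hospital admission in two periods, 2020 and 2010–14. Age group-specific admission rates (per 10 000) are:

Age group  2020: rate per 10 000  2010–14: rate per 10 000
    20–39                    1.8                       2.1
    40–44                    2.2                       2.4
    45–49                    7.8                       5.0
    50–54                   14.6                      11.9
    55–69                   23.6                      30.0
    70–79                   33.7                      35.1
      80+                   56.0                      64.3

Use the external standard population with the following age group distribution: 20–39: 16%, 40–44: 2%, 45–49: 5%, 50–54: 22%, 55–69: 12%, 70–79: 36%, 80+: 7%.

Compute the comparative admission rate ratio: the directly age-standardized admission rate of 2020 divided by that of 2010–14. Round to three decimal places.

Standard weights: 0.16, 0.02, 0.05, 0.22, 0.12, 0.36, 0.07.
2020: 0.1600×1.8 + 0.0200×2.2 + 0.0500×7.8 + 0.2200×14.6 + 0.1200×23.6 + 0.3600×33.7 + 0.0700×56.0 = 22.8180 per 10 000.
2010–14: 0.1600×2.1 + 0.0200×2.4 + 0.0500×5.0 + 0.2200×11.9 + 0.1200×30.0 + 0.3600×35.1 + 0.0700×64.3 = 23.9890 per 10 000.
Ratio = 22.8180 ÷ 23.9890 = 0.95119.

0.951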